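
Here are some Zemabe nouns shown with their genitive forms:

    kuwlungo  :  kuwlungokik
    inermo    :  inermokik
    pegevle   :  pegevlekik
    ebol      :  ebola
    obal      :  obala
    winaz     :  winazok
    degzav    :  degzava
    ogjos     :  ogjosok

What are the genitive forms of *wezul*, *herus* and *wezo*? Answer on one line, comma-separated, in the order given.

wezula, herusok, wezokik

The pattern is sibilance of the final sound: -ok when the stem ends in a sibilant (*winaz*, *ogjos*); -a when the stem ends in a non-sibilant consonant (*ebol*, *obal*, *degzav*); -kik when the stem ends in a vowel (*kuwlungo*, *inermo*, *pegevle*).
Since the final sound of *wezul* is /l/ (a non-sibilant consonant), it takes -a, giving *wezula*.
*herus*: final sound = /s/, a sibilant → -ok → *herusok*.
The final sound of *wezo* is /o/, which is a vowel, so the suffix is -kik, giving *wezokik*.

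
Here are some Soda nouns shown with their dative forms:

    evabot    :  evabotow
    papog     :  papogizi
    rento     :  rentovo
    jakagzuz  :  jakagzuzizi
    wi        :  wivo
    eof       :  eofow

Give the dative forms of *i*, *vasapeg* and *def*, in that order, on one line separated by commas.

ivo, vasapegizi, defow

The alternation tracks the final sound of the stem — -ow when the stem ends in a voiceless consonant (*evabot*, *eof*); -izi when the stem ends in a voiced consonant (*papog*, *jakagzuz*); -vo when the stem ends in a vowel (*rento*, *wi*).
*i* — final sound /i/ (a vowel) → -vo → *ivo*.
*vasapeg*: final sound = /g/, a voiced consonant → -izi → *vasapegizi*.
*def* — final sound /f/ (a voiceless consonant) → -ow → *defow*.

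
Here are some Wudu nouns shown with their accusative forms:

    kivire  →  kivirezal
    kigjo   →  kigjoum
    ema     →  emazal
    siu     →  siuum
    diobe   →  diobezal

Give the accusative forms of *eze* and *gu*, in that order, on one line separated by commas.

The suffix is conditioned by the last vowel: -um when the last vowel of the stem is a rounded vowel (*kigjo*, *siu*); -zal when the last vowel of the stem is an unrounded vowel (*kivire*, *ema*, *diobe*).
*eze* — last vowel /e/ (an unrounded vowel) → -zal → *ezezal*.
*gu*: last vowel = /u/, a rounded vowel → -um → *guum*.

ezezal, guum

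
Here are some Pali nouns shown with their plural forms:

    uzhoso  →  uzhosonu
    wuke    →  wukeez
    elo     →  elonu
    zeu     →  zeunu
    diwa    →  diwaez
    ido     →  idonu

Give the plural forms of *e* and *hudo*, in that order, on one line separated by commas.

The pattern is rounding harmony: -nu when the last vowel of the stem is a rounded vowel (*uzhoso*, *elo*, *zeu*, *ido*); -ez when the last vowel of the stem is an unrounded vowel (*wuke*, *diwa*).
Since the last vowel of *e* is /e/ (an unrounded vowel), it takes -ez, giving *eez*.
*hudo* — last vowel /o/ (a rounded vowel) → -nu → *hudonu*.

eez, hudonu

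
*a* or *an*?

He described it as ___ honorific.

The indefinite article is chosen by the initial *sound* of the following word, not its spelling.
*honorific* begins with the sound /ɒ/ (silent h) — a vowel sound.
So the article is *an*: He described it as an honorific.

an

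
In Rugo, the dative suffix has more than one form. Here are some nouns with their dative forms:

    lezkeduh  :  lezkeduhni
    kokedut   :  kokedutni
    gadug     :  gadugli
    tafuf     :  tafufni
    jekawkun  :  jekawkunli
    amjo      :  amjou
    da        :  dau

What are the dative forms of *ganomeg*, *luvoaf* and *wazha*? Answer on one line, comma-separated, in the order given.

ganomegli, luvoafni, wazhau

Looking at the final sound of each stem: -ni when the stem ends in a voiceless consonant (*lezkeduh*, *kokedut*, *tafuf*); -li when the stem ends in a voiced consonant (*gadug*, *jekawkun*); -u when the stem ends in a vowel (*amjo*, *da*).
*ganomeg* — final sound /g/ (a voiced consonant) → -li → *ganomegli*.
Since the final sound of *luvoaf* is /f/ (a voiceless consonant), it takes -ni, giving *luvoafni*.
The final sound of *wazha* is /a/, which is a vowel, so the suffix is -u, giving *wazhau*.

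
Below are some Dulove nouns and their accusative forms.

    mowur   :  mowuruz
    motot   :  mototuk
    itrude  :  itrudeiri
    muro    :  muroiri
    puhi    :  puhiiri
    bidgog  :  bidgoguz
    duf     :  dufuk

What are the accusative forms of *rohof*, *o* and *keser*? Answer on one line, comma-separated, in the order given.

rohofuk, oiri, keseruz

The suffix is conditioned by the final sound: -uk when the stem ends in a voiceless consonant (*motot*, *duf*); -uz when the stem ends in a voiced consonant (*mowur*, *bidgog*); -iri when the stem ends in a vowel (*itrude*, *muro*, *puhi*).
*rohof* — final sound /f/ (a voiceless consonant) → -uk → *rohofuk*.
*o* — final sound /o/ (a vowel) → -iri → *oiri*.
The final sound of *keser* is /r/, which is a voiced consonant, so the suffix is -uz, giving *keseruz*.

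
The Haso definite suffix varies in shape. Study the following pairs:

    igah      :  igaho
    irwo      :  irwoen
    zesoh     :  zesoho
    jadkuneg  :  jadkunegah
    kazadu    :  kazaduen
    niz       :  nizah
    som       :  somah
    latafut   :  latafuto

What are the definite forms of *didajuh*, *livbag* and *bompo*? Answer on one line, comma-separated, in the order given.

didajuho, livbagah, bompoen

The pattern is voicing of the final sound: -o when the stem ends in a voiceless consonant (*igah*, *zesoh*, *latafut*); -ah when the stem ends in a voiced consonant (*jadkuneg*, *niz*, *som*); -en when the stem ends in a vowel (*irwo*, *kazadu*).
*didajuh*: final sound = /h/, a voiceless consonant → -o → *didajuho*.
*livbag*: final sound = /g/, a voiced consonant → -ah → *livbagah*.
*bompo* — final sound /o/ (a vowel) → -en → *bompoen*.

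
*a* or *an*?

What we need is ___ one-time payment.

The indefinite article is chosen by the initial *sound* of the following word, not its spelling.
*one-time* begins with the sound /wʌ/ (*one* pronounced /wʌn/) — a consonant sound.
So the article is *a*: What we need is a one-time payment.

a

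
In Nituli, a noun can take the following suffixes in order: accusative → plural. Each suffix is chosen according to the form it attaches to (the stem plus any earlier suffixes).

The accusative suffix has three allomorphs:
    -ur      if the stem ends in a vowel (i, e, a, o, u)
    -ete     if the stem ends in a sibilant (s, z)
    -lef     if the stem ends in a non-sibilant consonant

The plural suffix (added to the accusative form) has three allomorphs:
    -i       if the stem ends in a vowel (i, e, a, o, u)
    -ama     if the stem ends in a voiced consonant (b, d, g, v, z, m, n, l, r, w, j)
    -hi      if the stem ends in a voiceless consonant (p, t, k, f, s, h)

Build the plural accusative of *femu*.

*femu* — final sound /u/ (a vowel) → -ur → *femuur*.
The accusative form *femuur*: final sound = /r/, a voiced consonant → -ama → *femuurama*.

femuurama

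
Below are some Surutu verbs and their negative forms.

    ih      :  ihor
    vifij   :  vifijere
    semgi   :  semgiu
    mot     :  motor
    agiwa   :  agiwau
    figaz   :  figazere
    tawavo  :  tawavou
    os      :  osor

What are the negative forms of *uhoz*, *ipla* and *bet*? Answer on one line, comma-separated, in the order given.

uhozere, iplau, betor

Looking at the final sound of each stem: -or when the stem ends in a voiceless consonant (*ih*, *mot*, *os*); -ere when the stem ends in a voiced consonant (*vifij*, *figaz*); -u when the stem ends in a vowel (*semgi*, *agiwa*, *tawavo*).
The final sound of *uhoz* is /z/, which is a voiced consonant, so the suffix is -ere, giving *uhozere*.
*ipla*: final sound = /a/, a vowel → -u → *iplau*.
Since the final sound of *bet* is /t/ (a voiceless consonant), it takes -or, giving *betor*.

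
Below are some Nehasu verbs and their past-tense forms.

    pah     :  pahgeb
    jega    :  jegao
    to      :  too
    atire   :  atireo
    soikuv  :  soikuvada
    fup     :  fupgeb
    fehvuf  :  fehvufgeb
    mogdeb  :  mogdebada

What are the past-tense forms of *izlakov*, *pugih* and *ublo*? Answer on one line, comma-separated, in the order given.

The pattern is voicing of the final sound: -geb when the stem ends in a voiceless consonant (*pah*, *fup*, *fehvuf*); -ada when the stem ends in a voiced consonant (*soikuv*, *mogdeb*); -o when the stem ends in a vowel (*jega*, *to*, *atire*).
*izlakov* — final sound /v/ (a voiced consonant) → -ada → *izlakovada*.
*pugih* — final sound /h/ (a voiceless consonant) → -geb → *pugihgeb*.
*ublo*: final sound = /o/, a vowel → -o → *ubloo*.

izlakovada, pugihgeb, ubloo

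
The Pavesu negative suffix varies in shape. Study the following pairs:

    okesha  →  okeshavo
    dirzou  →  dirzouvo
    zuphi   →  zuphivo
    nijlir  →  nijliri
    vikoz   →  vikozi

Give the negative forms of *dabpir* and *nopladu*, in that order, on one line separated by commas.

dabpiri, nopladuvo

The suffix is conditioned by the final sound: -i when the stem ends in a consonant (*nijlir*, *vikoz*); -vo when the stem ends in a vowel (*okesha*, *dirzou*, *zuphi*).
*dabpir* — final sound /r/ (a consonant) → -i → *dabpiri*.
The final sound of *nopladu* is /u/, which is a vowel, so the suffix is -vo, giving *nopladuvo*.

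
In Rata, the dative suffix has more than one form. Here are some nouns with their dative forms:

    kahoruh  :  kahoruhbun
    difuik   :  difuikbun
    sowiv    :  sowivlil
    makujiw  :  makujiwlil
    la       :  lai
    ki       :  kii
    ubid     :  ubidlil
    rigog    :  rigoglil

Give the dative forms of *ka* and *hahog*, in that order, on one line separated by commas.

Looking at the final sound of each stem: -bun when the stem ends in a voiceless consonant (*kahoruh*, *difuik*); -lil when the stem ends in a voiced consonant (*sowiv*, *makujiw*, *ubid*, *rigog*); -i when the stem ends in a vowel (*la*, *ki*).
Since the final sound of *ka* is /a/ (a vowel), it takes -i, giving *kai*.
Since the final sound of *hahog* is /g/ (a voiced consonant), it takes -lil, giving *hahoglil*.

kai, hahoglil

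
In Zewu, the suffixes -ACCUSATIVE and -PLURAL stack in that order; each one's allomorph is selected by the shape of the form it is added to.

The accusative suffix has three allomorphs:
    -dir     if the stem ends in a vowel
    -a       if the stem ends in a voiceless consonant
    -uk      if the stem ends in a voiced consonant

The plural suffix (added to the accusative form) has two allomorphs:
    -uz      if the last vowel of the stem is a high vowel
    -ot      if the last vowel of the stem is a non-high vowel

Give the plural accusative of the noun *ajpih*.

*ajpih* — final sound /h/ (a voiceless consonant) → -a → *ajpiha*.
The last vowel of the accusative form *ajpiha* is /a/, which is a non-high vowel, so the plural suffix is -ot, giving *ajpihaot*.

ajpihaot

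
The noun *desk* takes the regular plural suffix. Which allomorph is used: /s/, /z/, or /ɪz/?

/s/

The stem *desk* ends in a voiceless non-sibilant consonant.
The plural suffix surfaces as /ɪz/ after sibilants, /s/ after other voiceless consonants, and /z/ after other voiced sounds.
So the plural -s on *desk* is pronounced /s/.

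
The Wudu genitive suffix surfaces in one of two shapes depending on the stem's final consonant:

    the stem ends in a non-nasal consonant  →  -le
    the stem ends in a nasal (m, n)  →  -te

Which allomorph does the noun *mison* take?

-te

The final consonant of *mison* is /n/, which is a nasal, so the suffix is -te.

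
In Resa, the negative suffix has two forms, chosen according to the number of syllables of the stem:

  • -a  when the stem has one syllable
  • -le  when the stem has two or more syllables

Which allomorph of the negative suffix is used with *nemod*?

*nemod* (2 syllables) → -le.

-le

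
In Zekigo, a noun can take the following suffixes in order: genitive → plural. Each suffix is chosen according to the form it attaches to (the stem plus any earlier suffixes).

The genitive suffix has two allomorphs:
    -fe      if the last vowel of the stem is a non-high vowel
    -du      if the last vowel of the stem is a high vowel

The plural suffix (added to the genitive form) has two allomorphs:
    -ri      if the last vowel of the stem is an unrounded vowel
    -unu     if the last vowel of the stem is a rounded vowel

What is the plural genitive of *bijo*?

bijoferi

*bijo*: last vowel = /o/, a non-high vowel → -fe → *bijofe*.
Since the last vowel of the genitive form *bijofe* is /e/ (an unrounded vowel), it takes -ri, giving *bijoferi*.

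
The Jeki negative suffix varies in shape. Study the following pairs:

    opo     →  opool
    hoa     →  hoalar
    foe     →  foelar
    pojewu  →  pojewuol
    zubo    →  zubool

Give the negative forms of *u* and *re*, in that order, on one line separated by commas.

uol, relar

The pattern is rounding harmony: -ol when the last vowel of the stem is a rounded vowel (*opo*, *pojewu*, *zubo*); -lar when the last vowel of the stem is an unrounded vowel (*hoa*, *foe*).
The last vowel of *u* is /u/, which is a rounded vowel, so the suffix is -ol, giving *uol*.
Since the last vowel of *re* is /e/ (an unrounded vowel), it takes -lar, giving *relar*.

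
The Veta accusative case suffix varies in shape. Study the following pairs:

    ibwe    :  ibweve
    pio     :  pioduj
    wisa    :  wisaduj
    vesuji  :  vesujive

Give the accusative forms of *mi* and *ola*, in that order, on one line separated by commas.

The suffix is conditioned by the last vowel: -ve when the last vowel of the stem is a front vowel (*ibwe*, *vesuji*); -duj when the last vowel of the stem is a back vowel (*pio*, *wisa*).
*mi* — last vowel /i/ (a front vowel) → -ve → *mive*.
Since the last vowel of *ola* is /a/ (a back vowel), it takes -duj, giving *oladuj*.

mive, oladuj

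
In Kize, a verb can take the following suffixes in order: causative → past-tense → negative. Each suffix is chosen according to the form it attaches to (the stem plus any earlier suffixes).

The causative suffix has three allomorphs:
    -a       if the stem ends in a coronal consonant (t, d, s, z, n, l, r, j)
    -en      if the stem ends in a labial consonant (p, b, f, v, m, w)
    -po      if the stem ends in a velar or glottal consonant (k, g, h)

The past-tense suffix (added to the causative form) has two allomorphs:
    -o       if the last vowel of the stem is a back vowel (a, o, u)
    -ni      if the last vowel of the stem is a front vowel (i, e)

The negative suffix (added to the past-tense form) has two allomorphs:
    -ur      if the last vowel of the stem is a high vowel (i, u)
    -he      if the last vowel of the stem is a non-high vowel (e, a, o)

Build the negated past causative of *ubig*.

Since the final consonant of *ubig* is /g/ (velar/glottal), it takes -po, giving *ubigpo*.
Since the last vowel of the causative form *ubigpo* is /o/ (a back vowel), it takes -o, giving *ubigpoo*.
The last vowel of the past-tense form *ubigpoo* is /o/, which is a non-high vowel, so the negative suffix is -he, giving *ubigpoohe*.

ubigpoohe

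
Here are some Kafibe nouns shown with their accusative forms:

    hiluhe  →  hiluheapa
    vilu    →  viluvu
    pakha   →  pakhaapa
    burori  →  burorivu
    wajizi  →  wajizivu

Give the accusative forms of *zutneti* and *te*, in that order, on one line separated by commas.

The alternation tracks the last vowel of the stem — -vu when the last vowel of the stem is a high vowel (*vilu*, *burori*, *wajizi*); -apa when the last vowel of the stem is a non-high vowel (*hiluhe*, *pakha*).
Since the last vowel of *zutneti* is /i/ (a high vowel), it takes -vu, giving *zutnetivu*.
*te* — last vowel /e/ (a non-high vowel) → -apa → *teapa*.

zutnetivu, teapa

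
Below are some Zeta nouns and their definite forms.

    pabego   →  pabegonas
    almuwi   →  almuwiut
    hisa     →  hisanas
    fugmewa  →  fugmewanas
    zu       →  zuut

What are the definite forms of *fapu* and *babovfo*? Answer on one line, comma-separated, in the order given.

The alternation tracks the last vowel of the stem — -ut when the last vowel of the stem is a high vowel (*almuwi*, *zu*); -nas when the last vowel of the stem is a non-high vowel (*pabego*, *hisa*, *fugmewa*).
*fapu* — last vowel /u/ (a high vowel) → -ut → *fapuut*.
Since the last vowel of *babovfo* is /o/ (a non-high vowel), it takes -nas, giving *babovfonas*.

fapuut, babovfonas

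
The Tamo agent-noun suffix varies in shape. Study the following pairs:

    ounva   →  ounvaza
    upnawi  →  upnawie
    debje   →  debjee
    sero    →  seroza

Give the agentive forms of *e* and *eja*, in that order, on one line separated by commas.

ee, ejaza

The suffix is conditioned by the last vowel: -e when the last vowel of the stem is a front vowel (*upnawi*, *debje*); -za when the last vowel of the stem is a back vowel (*ounva*, *sero*).
*e*: last vowel = /e/, a front vowel → -e → *ee*.
*eja*: last vowel = /a/, a back vowel → -za → *ejaza*.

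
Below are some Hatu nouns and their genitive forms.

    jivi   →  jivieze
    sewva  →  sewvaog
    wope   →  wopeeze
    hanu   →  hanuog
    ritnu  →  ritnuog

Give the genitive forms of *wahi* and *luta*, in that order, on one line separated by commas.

The pattern is front/back vowel harmony: -eze when the last vowel of the stem is a front vowel (*jivi*, *wope*); -og when the last vowel of the stem is a back vowel (*sewva*, *hanu*, *ritnu*).
Since the last vowel of *wahi* is /i/ (a front vowel), it takes -eze, giving *wahieze*.
*luta* — last vowel /a/ (a back vowel) → -og → *lutaog*.

wahieze, lutaog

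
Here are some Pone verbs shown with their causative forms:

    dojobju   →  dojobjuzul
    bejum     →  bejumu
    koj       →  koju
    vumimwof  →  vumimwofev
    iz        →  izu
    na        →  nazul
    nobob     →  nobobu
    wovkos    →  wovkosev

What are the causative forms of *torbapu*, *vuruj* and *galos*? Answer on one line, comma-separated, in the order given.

The pattern is voicing of the final sound: -ev when the stem ends in a voiceless consonant (*vumimwof*, *wovkos*); -u when the stem ends in a voiced consonant (*bejum*, *koj*, *iz*, *nobob*); -zul when the stem ends in a vowel (*dojobju*, *na*).
The final sound of *torbapu* is /u/, which is a vowel, so the suffix is -zul, giving *torbapuzul*.
Since the final sound of *vuruj* is /j/ (a voiced consonant), it takes -u, giving *vuruju*.
Since the final sound of *galos* is /s/ (a voiceless consonant), it takes -ev, giving *galosev*.

torbapuzul, vuruju, galosev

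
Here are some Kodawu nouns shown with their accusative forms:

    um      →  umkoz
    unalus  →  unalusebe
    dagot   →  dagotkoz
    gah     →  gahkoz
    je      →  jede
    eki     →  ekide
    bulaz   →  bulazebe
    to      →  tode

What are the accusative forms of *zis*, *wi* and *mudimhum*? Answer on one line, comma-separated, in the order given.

The alternation tracks the final sound of the stem — -ebe when the stem ends in a sibilant (*unalus*, *bulaz*); -koz when the stem ends in a non-sibilant consonant (*um*, *dagot*, *gah*); -de when the stem ends in a vowel (*je*, *eki*, *to*).
The final sound of *zis* is /s/, which is a sibilant, so the suffix is -ebe, giving *zisebe*.
Since the final sound of *wi* is /i/ (a vowel), it takes -de, giving *wide*.
The final sound of *mudimhum* is /m/, which is a non-sibilant consonant, so the suffix is -koz, giving *mudimhumkoz*.

zisebe, wide, mudimhumkoz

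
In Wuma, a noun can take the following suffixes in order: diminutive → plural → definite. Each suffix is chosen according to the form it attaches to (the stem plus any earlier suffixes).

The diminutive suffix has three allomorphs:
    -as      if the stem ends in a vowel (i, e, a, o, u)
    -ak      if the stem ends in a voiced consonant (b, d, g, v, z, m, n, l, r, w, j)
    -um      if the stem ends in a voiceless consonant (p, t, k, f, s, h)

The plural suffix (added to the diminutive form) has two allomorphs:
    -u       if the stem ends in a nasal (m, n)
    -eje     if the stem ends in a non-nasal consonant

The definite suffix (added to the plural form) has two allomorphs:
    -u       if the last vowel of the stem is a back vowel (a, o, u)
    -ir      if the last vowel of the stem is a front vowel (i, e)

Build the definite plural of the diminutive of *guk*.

gukumuu

*guk*: final sound = /k/, a voiceless consonant → -um → *gukum*.
The diminutive form *gukum* — final consonant /m/ (a nasal) → -u → *gukumu*.
The plural form *gukumu* — last vowel /u/ (a back vowel) → -u → *gukumuu*.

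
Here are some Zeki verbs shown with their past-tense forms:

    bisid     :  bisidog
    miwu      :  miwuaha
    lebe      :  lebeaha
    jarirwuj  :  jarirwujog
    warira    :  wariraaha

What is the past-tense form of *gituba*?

gitubaaha

The suffix is conditioned by the final sound: -og when the stem ends in a consonant (*bisid*, *jarirwuj*); -aha when the stem ends in a vowel (*miwu*, *lebe*, *warira*).
*gituba*: final sound = /a/, a vowel → -aha → *gitubaaha*.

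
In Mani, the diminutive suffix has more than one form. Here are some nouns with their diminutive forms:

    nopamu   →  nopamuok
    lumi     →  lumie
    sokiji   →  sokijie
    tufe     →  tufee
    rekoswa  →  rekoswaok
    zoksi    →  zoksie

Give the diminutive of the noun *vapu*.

vapuok

Looking at the last vowel of each stem: -e when the last vowel of the stem is a front vowel (*lumi*, *sokiji*, *tufe*, *zoksi*); -ok when the last vowel of the stem is a back vowel (*nopamu*, *rekoswa*).
*vapu*: last vowel = /u/, a back vowel → -ok → *vapuok*.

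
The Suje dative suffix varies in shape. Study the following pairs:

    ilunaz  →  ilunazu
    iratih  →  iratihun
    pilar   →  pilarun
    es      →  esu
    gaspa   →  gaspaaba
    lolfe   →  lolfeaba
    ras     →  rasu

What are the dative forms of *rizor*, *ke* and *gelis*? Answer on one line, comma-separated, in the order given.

rizorun, keaba, gelisu

The alternation tracks the final sound of the stem — -u when the stem ends in a sibilant (*ilunaz*, *es*, *ras*); -un when the stem ends in a non-sibilant consonant (*iratih*, *pilar*); -aba when the stem ends in a vowel (*gaspa*, *lolfe*).
The final sound of *rizor* is /r/, which is a non-sibilant consonant, so the suffix is -un, giving *rizorun*.
The final sound of *ke* is /e/, which is a vowel, so the suffix is -aba, giving *keaba*.
The final sound of *gelis* is /s/, which is a sibilant, so the suffix is -u, giving *gelisu*.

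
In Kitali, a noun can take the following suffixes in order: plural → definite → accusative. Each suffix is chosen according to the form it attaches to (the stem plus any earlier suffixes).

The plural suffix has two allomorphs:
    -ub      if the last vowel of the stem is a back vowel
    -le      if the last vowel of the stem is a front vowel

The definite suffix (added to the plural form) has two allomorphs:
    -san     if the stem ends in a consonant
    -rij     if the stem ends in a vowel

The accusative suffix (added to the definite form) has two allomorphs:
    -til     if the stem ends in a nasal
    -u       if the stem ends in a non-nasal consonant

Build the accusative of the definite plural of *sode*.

*sode*: last vowel = /e/, a front vowel → -le → *sodele*.
Since the final sound of the plural form *sodele* is /e/ (a vowel), it takes -rij, giving *sodelerij*.
The final consonant of the definite form *sodelerij* is /j/, which is non-nasal, so the accusative suffix is -u, giving *sodeleriju*.

sodeleriju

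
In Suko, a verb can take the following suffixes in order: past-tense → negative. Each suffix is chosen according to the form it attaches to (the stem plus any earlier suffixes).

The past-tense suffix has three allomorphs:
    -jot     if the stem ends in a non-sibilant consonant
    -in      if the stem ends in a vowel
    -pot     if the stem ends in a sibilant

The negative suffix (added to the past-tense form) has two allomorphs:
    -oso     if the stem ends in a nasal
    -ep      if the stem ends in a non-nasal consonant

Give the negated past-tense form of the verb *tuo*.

*tuo* — final sound /o/ (a vowel) → -in → *tuoin*.
The final consonant of the past-tense form *tuoin* is /n/, which is a nasal, so the negative suffix is -oso, giving *tuoinoso*.

tuoinoso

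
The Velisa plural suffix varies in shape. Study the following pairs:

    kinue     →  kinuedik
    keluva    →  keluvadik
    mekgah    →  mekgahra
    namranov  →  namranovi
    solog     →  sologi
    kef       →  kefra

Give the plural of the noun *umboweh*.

umbowehra

The suffix is conditioned by the final sound: -ra when the stem ends in a voiceless consonant (*mekgah*, *kef*); -i when the stem ends in a voiced consonant (*namranov*, *solog*); -dik when the stem ends in a vowel (*kinue*, *keluva*).
*umboweh* — final sound /h/ (a voiceless consonant) → -ra → *umbowehra*.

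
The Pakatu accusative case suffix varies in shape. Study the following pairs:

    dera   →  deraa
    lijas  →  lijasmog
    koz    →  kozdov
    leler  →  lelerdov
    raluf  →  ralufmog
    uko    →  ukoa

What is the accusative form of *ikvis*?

ikvismog

The suffix is conditioned by the final sound: -mog when the stem ends in a voiceless consonant (*lijas*, *raluf*); -dov when the stem ends in a voiced consonant (*koz*, *leler*); -a when the stem ends in a vowel (*dera*, *uko*).
The final sound of *ikvis* is /s/, which is a voiceless consonant, so the suffix is -mog, giving *ikvismog*.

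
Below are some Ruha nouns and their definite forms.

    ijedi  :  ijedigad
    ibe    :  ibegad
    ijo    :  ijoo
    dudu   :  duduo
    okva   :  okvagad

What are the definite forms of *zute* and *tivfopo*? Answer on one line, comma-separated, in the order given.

zutegad, tivfopoo

The pattern is rounding harmony: -o when the last vowel of the stem is a rounded vowel (*ijo*, *dudu*); -gad when the last vowel of the stem is an unrounded vowel (*ijedi*, *ibe*, *okva*).
*zute*: last vowel = /e/, an unrounded vowel → -gad → *zutegad*.
*tivfopo*: last vowel = /o/, a rounded vowel → -o → *tivfopoo*.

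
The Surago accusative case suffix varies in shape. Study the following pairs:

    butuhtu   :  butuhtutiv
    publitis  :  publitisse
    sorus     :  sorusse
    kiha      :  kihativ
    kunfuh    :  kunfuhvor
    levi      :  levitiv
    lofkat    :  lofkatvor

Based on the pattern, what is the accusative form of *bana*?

banativ

The pattern is sibilance of the final sound: -se when the stem ends in a sibilant (*publitis*, *sorus*); -vor when the stem ends in a non-sibilant consonant (*kunfuh*, *lofkat*); -tiv when the stem ends in a vowel (*butuhtu*, *kiha*, *levi*).
*bana* — final sound /a/ (a vowel) → -tiv → *banativ*.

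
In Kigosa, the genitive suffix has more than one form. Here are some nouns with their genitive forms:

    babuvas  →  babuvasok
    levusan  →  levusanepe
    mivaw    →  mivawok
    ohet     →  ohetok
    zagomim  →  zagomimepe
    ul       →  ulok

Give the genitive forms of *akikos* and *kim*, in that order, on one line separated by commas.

akikosok, kimepe

Looking at the final consonant of each stem: -epe when the stem ends in a nasal (*levusan*, *zagomim*); -ok when the stem ends in a non-nasal consonant (*babuvas*, *mivaw*, *ohet*, *ul*).
Since the final consonant of *akikos* is /s/ (non-nasal), it takes -ok, giving *akikosok*.
The final consonant of *kim* is /m/, which is a nasal, so the suffix is -epe, giving *kimepe*.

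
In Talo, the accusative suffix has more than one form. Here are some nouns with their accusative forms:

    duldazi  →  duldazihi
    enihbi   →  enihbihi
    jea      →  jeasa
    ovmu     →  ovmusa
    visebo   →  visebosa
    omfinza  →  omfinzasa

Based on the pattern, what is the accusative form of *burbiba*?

The suffix is conditioned by the last vowel: -hi when the last vowel of the stem is a front vowel (*duldazi*, *enihbi*); -sa when the last vowel of the stem is a back vowel (*jea*, *ovmu*, *visebo*, *omfinza*).
The last vowel of *burbiba* is /a/, which is a back vowel, so the suffix is -sa, giving *burbibasa*.

burbibasa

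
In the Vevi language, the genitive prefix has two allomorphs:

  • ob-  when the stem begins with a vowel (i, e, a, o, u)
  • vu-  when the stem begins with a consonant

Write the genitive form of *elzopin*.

*elzopin* — first sound /e/ (a vowel) → ob- → *obelzopin*.

obelzopin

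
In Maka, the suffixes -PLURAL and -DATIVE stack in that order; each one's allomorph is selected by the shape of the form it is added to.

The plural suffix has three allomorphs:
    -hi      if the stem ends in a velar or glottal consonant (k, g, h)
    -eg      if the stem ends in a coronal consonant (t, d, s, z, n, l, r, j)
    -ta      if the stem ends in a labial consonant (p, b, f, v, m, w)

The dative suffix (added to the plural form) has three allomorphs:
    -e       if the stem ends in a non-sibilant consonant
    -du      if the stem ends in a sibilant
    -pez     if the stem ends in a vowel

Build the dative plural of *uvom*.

uvomtapez

The final consonant of *uvom* is /m/, which is labial, so the plural suffix is -ta, giving *uvomta*.
Since the final sound of the plural form *uvomta* is /a/ (a vowel), it takes -pez, giving *uvomtapez*.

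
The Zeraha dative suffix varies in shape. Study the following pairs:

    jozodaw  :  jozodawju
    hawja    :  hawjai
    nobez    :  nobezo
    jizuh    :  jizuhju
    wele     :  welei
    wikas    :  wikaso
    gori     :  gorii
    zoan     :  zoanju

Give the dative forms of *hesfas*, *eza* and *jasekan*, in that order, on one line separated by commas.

hesfaso, ezai, jasekanju

The suffix is conditioned by the final sound: -o when the stem ends in a sibilant (*nobez*, *wikas*); -ju when the stem ends in a non-sibilant consonant (*jozodaw*, *jizuh*, *zoan*); -i when the stem ends in a vowel (*hawja*, *wele*, *gori*).
*hesfas* — final sound /s/ (a sibilant) → -o → *hesfaso*.
Since the final sound of *eza* is /a/ (a vowel), it takes -i, giving *ezai*.
The final sound of *jasekan* is /n/, which is a non-sibilant consonant, so the suffix is -ju, giving *jasekanju*.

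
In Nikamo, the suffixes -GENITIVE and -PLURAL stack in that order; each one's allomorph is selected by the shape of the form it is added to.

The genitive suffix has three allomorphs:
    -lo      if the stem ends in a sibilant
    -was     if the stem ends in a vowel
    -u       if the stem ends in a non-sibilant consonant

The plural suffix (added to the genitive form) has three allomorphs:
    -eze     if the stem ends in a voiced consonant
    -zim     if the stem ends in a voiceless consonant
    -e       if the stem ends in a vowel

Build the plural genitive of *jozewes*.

*jozewes*: final sound = /s/, a sibilant → -lo → *jozeweslo*.
The final sound of the genitive form *jozeweslo* is /o/, which is a vowel, so the plural suffix is -e, giving *jozewesloe*.

jozewesloe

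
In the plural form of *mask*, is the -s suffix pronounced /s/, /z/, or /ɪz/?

The stem *mask* ends in a voiceless non-sibilant consonant.
The plural suffix surfaces as /ɪz/ after sibilants, /s/ after other voiceless consonants, and /z/ after other voiced sounds.
So the plural -s on *mask* is pronounced /s/.

/s/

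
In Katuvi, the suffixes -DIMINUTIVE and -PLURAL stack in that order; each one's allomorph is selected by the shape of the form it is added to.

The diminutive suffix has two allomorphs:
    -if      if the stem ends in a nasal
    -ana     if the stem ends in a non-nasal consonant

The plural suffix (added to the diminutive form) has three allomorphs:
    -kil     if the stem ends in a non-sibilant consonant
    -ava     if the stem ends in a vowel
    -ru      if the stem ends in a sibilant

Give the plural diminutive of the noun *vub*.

vubanaava

Since the final consonant of *vub* is /b/ (non-nasal), it takes -ana, giving *vubana*.
The diminutive form *vubana* — final sound /a/ (a vowel) → -ava → *vubanaava*.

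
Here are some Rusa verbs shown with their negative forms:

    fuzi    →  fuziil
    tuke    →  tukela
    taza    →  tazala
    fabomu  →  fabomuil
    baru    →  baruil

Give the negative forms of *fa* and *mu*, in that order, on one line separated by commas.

Looking at the last vowel of each stem: -il when the last vowel of the stem is a high vowel (*fuzi*, *fabomu*, *baru*); -la when the last vowel of the stem is a non-high vowel (*tuke*, *taza*).
The last vowel of *fa* is /a/, which is a non-high vowel, so the suffix is -la, giving *fala*.
*mu* — last vowel /u/ (a high vowel) → -il → *muil*.

fala, muil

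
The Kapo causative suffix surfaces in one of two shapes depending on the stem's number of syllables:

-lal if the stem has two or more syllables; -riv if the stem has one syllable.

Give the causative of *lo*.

loriv

*lo* (one syllable) → -riv → *loriv*.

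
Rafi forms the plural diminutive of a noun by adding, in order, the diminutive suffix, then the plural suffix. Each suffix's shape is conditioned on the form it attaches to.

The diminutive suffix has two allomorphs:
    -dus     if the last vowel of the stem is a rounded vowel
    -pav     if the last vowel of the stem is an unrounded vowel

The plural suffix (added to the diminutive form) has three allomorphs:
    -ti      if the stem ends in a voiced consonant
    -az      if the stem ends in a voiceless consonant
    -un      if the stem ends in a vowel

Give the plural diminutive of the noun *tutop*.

tutopdusaz

The last vowel of *tutop* is /o/, which is a rounded vowel, so the diminutive suffix is -dus, giving *tutopdus*.
Since the final sound of the diminutive form *tutopdus* is /s/ (a voiceless consonant), it takes -az, giving *tutopdusaz*.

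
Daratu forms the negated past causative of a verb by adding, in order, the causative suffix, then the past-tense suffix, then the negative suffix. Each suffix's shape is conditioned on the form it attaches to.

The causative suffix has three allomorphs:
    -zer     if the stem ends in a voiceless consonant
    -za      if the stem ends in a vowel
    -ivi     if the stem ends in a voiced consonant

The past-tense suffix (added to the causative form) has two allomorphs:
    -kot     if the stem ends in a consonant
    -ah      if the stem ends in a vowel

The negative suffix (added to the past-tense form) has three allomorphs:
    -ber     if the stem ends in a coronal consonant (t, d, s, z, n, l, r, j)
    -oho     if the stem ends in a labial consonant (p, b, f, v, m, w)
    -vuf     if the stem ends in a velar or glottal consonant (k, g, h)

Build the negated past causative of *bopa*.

The final sound of *bopa* is /a/, which is a vowel, so the causative suffix is -za, giving *bopaza*.
The final sound of the causative form *bopaza* is /a/, which is a vowel, so the past-tense suffix is -ah, giving *bopazaah*.
The past-tense form *bopazaah* — final consonant /h/ (velar/glottal) → -vuf → *bopazaahvuf*.

bopazaahvuf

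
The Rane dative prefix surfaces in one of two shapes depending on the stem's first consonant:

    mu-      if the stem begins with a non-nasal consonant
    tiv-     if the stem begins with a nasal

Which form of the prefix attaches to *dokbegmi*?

*dokbegmi*: first consonant = /d/, non-nasal → mu-.

mu-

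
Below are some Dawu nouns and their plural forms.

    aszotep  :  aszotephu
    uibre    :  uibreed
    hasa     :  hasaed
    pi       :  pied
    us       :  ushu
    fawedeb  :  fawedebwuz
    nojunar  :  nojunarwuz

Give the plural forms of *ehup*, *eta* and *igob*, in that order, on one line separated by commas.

Looking at the final sound of each stem: -hu when the stem ends in a voiceless consonant (*aszotep*, *us*); -wuz when the stem ends in a voiced consonant (*fawedeb*, *nojunar*); -ed when the stem ends in a vowel (*uibre*, *hasa*, *pi*).
*ehup*: final sound = /p/, a voiceless consonant → -hu → *ehuphu*.
*eta* — final sound /a/ (a vowel) → -ed → *etaed*.
Since the final sound of *igob* is /b/ (a voiced consonant), it takes -wuz, giving *igobwuz*.

ehuphu, etaed, igobwuz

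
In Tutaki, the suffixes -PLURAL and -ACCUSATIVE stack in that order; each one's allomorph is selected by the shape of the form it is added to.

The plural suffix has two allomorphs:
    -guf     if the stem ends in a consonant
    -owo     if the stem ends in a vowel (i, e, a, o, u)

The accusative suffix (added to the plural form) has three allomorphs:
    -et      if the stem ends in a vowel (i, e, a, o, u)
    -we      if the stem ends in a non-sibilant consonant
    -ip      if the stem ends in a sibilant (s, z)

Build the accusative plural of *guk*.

gukgufwe

*guk*: final sound = /k/, a consonant → -guf → *gukguf*.
The plural form *gukguf* — final sound /f/ (a non-sibilant consonant) → -we → *gukgufwe*.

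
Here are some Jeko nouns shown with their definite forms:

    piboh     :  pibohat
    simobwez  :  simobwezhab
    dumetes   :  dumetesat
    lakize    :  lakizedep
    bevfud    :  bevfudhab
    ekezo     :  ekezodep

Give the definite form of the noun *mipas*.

The alternation tracks the final sound of the stem — -at when the stem ends in a voiceless consonant (*piboh*, *dumetes*); -hab when the stem ends in a voiced consonant (*simobwez*, *bevfud*); -dep when the stem ends in a vowel (*lakize*, *ekezo*).
*mipas* — final sound /s/ (a voiceless consonant) → -at → *mipasat*.

mipasat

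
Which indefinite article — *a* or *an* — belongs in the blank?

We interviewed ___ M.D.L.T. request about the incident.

an

The indefinite article is chosen by the initial *sound* of the following word, not its spelling.
The initialism *M.D.L.T.* is read letter by letter; the first letter, M, is pronounced /ɛm/, which begins with a vowel sound.
So the article is *an*: We interviewed an M.D.L.T. request about the incident.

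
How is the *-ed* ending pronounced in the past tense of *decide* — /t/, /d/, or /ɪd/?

The stem *decide* ends in /t/ or /d/.
The -ed suffix is realized as /ɪd/ after /t, d/; as /t/ after other voiceless consonants; and as /d/ after other voiced sounds.
So -ed on *decide* is pronounced /ɪd/.

/ɪd/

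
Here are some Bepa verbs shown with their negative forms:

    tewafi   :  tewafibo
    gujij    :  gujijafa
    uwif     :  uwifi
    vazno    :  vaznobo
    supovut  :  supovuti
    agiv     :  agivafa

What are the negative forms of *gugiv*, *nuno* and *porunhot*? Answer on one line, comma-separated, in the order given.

gugivafa, nunobo, porunhoti

The alternation tracks the final sound of the stem — -i when the stem ends in a voiceless consonant (*uwif*, *supovut*); -afa when the stem ends in a voiced consonant (*gujij*, *agiv*); -bo when the stem ends in a vowel (*tewafi*, *vazno*).
The final sound of *gugiv* is /v/, which is a voiced consonant, so the suffix is -afa, giving *gugivafa*.
*nuno*: final sound = /o/, a vowel → -bo → *nunobo*.
Since the final sound of *porunhot* is /t/ (a voiceless consonant), it takes -i, giving *porunhoti*.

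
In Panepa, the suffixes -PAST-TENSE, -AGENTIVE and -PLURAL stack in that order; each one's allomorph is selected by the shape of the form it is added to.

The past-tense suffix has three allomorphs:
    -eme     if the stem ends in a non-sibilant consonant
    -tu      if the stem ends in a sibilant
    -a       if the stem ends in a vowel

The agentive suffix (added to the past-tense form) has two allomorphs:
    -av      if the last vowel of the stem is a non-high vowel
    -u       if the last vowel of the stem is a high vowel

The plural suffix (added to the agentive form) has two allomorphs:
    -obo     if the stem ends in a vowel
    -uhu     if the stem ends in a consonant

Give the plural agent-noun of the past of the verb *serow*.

*serow*: final sound = /w/, a non-sibilant consonant → -eme → *seroweme*.
The past-tense form *seroweme*: last vowel = /e/, a non-high vowel → -av → *serowemeav*.
The agentive form *serowemeav*: final sound = /v/, a consonant → -uhu → *serowemeavuhu*.

serowemeavuhu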